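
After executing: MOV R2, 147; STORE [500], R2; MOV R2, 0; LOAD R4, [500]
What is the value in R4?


Register and memory trace:
  MOV R2, 147  → R2 = 147
  STORE [500], R2  → mem[500] = 147
  MOV R2, 0  → R2 = 0
  LOAD R4, [500]  → R4 = mem[500] = 147
Final: R4 = 147

147


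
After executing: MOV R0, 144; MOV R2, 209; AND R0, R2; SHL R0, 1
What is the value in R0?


Register state trace:
  MOV R0, 144  → R0 = 144 (0b10010000)
  MOV R2, 209  → R2 = 209 (0b11010001)
  AND R0, R2  → R0 = 144 AND 209 = 144 (0b10010000)
  SHL R0, 1  → R0 = 144 << 1 = 288
Final: R0 = 288

288


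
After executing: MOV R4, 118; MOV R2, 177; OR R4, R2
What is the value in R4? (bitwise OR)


Register state trace:
  MOV R4, 118  → R4 = 118 (0b01110110)
  MOV R2, 177  → R2 = 177 (0b10110001)
  OR R4, R2   → R4 = 118 OR 177 = 247 (0b11110111)
Final: R4 = 247

247


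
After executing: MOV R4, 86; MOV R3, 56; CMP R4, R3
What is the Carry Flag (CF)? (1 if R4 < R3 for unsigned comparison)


Register state trace:
  MOV R4, 86  → R4 = 86
  MOV R3, 56  → R3 = 56
  CMP R4, R3  → unsigned 86 - 56: no borrow
  86 >= 56, so CF = 0
CF = 0

0


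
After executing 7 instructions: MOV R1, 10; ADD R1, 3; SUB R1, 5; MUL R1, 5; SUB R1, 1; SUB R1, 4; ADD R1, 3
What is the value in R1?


Register state trace:
  MOV R1, 10  → R1 = 10
  ADD R1, 3  → R1 = 10 + 3 = 13
  SUB R1, 5  → R1 = 13 - 5 = 8
  MUL R1, 5  → R1 = 8 * 5 = 40
  SUB R1, 1  → R1 = 40 - 1 = 39
  SUB R1, 4  → R1 = 39 - 4 = 35
  ADD R1, 3  → R1 = 35 + 3 = 38
Final: R1 = 38

38


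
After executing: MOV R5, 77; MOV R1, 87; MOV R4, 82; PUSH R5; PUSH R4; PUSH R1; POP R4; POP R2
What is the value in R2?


Stack trace (top is rightmost):
  MOV R5, 77  → R5 = 77
  MOV R1, 87  → R1 = 87
  MOV R4, 82  → R4 = 82
  PUSH R5  → stack: [77]
  PUSH R4  → stack: [77, 82]
  PUSH R1  → stack: [77, 82, 87]
  POP R4  → R4 = 87, stack: [77, 82]
  POP R2  → R2 = 82, stack: [77]
Final: R2 = 82

82


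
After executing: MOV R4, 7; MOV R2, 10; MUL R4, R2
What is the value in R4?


Register state trace:
  MOV R4, 7  → R4 = 7
  MOV R2, 10  → R2 = 10
  MUL R4, R2  → R4 = 7 * 10 = 70
Final: R4 = 70

70


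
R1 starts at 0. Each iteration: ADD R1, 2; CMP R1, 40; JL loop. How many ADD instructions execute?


Loop trace (R1 starts at 0, target 40, step 2):
  ADD #1: R1 = 0 + 2 = 2  → 2 < 40, loop
  ADD #2: R1 = 2 + 2 = 4  → 4 < 40, loop
  ADD #3: R1 = 4 + 2 = 6  → 6 < 40, loop
  ADD #4: R1 = 6 + 2 = 8  → 8 < 40, loop
  ADD #5: R1 = 8 + 2 = 10  → 10 < 40, loop
  ADD #6: R1 = 10 + 2 = 12  → 12 < 40, loop
  ADD #7: R1 = 12 + 2 = 14  → 14 < 40, loop
  ADD #8: R1 = 14 + 2 = 16  → 16 < 40, loop
  ADD #9: R1 = 16 + 2 = 18  → 18 < 40, loop
  ADD #10: R1 = 18 + 2 = 20  → 20 < 40, loop
  ADD #11: R1 = 20 + 2 = 22  → 22 < 40, loop
  ADD #12: R1 = 22 + 2 = 24  → 24 < 40, loop
  ADD #13: R1 = 24 + 2 = 26  → 26 < 40, loop
  ADD #14: R1 = 26 + 2 = 28  → 28 < 40, loop
  ADD #15: R1 = 28 + 2 = 30  → 30 < 40, loop
  ADD #16: R1 = 30 + 2 = 32  → 32 < 40, loop
  ADD #17: R1 = 32 + 2 = 34  → 34 < 40, loop
  ADD #18: R1 = 34 + 2 = 36  → 36 < 40, loop
  ADD #19: R1 = 36 + 2 = 38  → 38 < 40, loop
  ADD #20: R1 = 38 + 2 = 40  → 40 >= 40, exit
Total ADD instructions: 20

20


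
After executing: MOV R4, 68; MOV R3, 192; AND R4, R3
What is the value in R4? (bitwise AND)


Register state trace:
  MOV R4, 68  → R4 = 68 (0b01000100)
  MOV R3, 192  → R3 = 192 (0b11000000)
  AND R4, R3  → R4 = 68 AND 192 = 64 (0b01000000)
Final: R4 = 64

64


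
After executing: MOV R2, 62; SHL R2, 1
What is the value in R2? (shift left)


Register state trace:
  MOV R2, 62  → R2 = 62
  SHL R2, 1  → R2 = 62 << 1 = 62 * 2^1 = 124
Final: R2 = 124

124


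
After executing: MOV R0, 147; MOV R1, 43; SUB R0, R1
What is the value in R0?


Register state trace:
  MOV R0, 147  → R0 = 147
  MOV R1, 43  → R1 = 43
  SUB R0, R1  → R0 = 147 - 43 = 104
Final: R0 = 104

104


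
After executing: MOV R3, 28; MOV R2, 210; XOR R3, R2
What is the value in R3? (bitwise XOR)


Register state trace:
  MOV R3, 28  → R3 = 28 (0b00011100)
  MOV R2, 210  → R2 = 210 (0b11010010)
  XOR R3, R2  → R3 = 28 XOR 210 = 206 (0b11001110)
Final: R3 = 206

206


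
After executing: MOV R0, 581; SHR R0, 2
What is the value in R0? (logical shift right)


Register state trace:
  MOV R0, 581  → R0 = 581
  SHR R0, 2  → R0 = 581 >> 2 = 581 // 2^2 = 145
Final: R0 = 145

145


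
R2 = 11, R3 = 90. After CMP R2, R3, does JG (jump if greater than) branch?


Trace:
  R2 = 11, R3 = 90
  CMP R2, R3  → compares 11 vs 90
  JG checks: is 11 greater than 90?
  11 < 90, so condition is false
Branch taken: No

No


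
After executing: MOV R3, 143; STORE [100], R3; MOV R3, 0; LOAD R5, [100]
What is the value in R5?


Register and memory trace:
  MOV R3, 143  → R3 = 143
  STORE [100], R3  → mem[100] = 143
  MOV R3, 0  → R3 = 0
  LOAD R5, [100]  → R5 = mem[100] = 143
Final: R5 = 143

143


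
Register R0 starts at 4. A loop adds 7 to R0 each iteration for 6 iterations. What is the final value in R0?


Starting value: R0 = 4
  Iter 1: R0 = 4 + 7 = 11
  Iter 2: R0 = 11 + 7 = 18
  Iter 3: R0 = 18 + 7 = 25
  Iter 4: R0 = 25 + 7 = 32
  Iter 5: R0 = 32 + 7 = 39
  Iter 6: R0 = 39 + 7 = 46
Final: R0 = 46

46


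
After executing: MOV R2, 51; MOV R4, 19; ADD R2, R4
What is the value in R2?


Register state trace:
  MOV R2, 51  → R2 = 51
  MOV R4, 19  → R4 = 19
  ADD R2, R4  → R2 = 51 + 19 = 70
Final: R2 = 70

70


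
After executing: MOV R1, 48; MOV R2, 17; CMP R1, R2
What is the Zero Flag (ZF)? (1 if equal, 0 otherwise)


Register state trace:
  MOV R1, 48  → R1 = 48
  MOV R2, 17  → R2 = 17
  CMP R1, R2  → computes 48 - 17 = 31
  Result is nonzero, so values are not equal
ZF = 0

0


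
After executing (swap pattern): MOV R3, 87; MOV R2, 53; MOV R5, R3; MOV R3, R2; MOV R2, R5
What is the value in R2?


Register state trace (swap pattern):
  MOV R3, 87  → R3 = 87
  MOV R2, 53  → R2 = 53
  MOV R5, R3  → R5 = 87  (save R3)
  MOV R3, R2  → R3 = 53  (R3 gets R2's value)
  MOV R2, R5  → R2 = 87  (R2 gets saved value)
Final: R2 = 87

87


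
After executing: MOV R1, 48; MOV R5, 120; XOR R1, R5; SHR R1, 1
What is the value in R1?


Register state trace:
  MOV R1, 48  → R1 = 48 (0b00110000)
  MOV R5, 120  → R5 = 120 (0b01111000)
  XOR R1, R5  → R1 = 48 XOR 120 = 72 (0b01001000)
  SHR R1, 1  → R1 = 72 >> 1 = 36
Final: R1 = 36

36


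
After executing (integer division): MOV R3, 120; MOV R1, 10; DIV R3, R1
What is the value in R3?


Register state trace:
  MOV R3, 120  → R3 = 120
  MOV R1, 10  → R1 = 10
  DIV R3, R1  → R3 = 120 // 10 = 12
Final: R3 = 12

12


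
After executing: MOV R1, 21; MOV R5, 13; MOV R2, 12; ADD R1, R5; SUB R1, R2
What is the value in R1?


Register state trace:
  MOV R1, 21  → R1 = 21
  MOV R5, 13  → R5 = 13
  MOV R2, 12  → R2 = 12
  ADD R1, R5  → R1 = 21 + 13 = 34
  SUB R1, R2  → R1 = 34 - 12 = 22
Final: R1 = 22

22


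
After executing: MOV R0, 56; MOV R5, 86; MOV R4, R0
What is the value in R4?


Register state trace:
  MOV R0, 56  → R0 = 56
  MOV R5, 86  → R5 = 86
  MOV R4, R0  → R4 = 56
Final: R4 = 56

56


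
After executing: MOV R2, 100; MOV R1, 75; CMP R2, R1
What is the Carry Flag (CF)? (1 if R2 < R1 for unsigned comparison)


Register state trace:
  MOV R2, 100  → R2 = 100
  MOV R1, 75  → R1 = 75
  CMP R2, R1  → unsigned 100 - 75: no borrow
  100 >= 75, so CF = 0
CF = 0

0


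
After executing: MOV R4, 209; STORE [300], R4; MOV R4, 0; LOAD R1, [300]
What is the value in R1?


Register and memory trace:
  MOV R4, 209  → R4 = 209
  STORE [300], R4  → mem[300] = 209
  MOV R4, 0  → R4 = 0
  LOAD R1, [300]  → R1 = mem[300] = 209
Final: R1 = 209

209


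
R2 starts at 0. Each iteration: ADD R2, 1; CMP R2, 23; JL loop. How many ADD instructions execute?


Loop trace (R2 starts at 0, target 23, step 1):
  ADD #1: R2 = 0 + 1 = 1  → 1 < 23, loop
  ADD #2: R2 = 1 + 1 = 2  → 2 < 23, loop
  ADD #3: R2 = 2 + 1 = 3  → 3 < 23, loop
  ADD #4: R2 = 3 + 1 = 4  → 4 < 23, loop
  ADD #5: R2 = 4 + 1 = 5  → 5 < 23, loop
  ADD #6: R2 = 5 + 1 = 6  → 6 < 23, loop
  ADD #7: R2 = 6 + 1 = 7  → 7 < 23, loop
  ADD #8: R2 = 7 + 1 = 8  → 8 < 23, loop
  ADD #9: R2 = 8 + 1 = 9  → 9 < 23, loop
  ADD #10: R2 = 9 + 1 = 10  → 10 < 23, loop
  ADD #11: R2 = 10 + 1 = 11  → 11 < 23, loop
  ADD #12: R2 = 11 + 1 = 12  → 12 < 23, loop
  ADD #13: R2 = 12 + 1 = 13  → 13 < 23, loop
  ADD #14: R2 = 13 + 1 = 14  → 14 < 23, loop
  ADD #15: R2 = 14 + 1 = 15  → 15 < 23, loop
  ADD #16: R2 = 15 + 1 = 16  → 16 < 23, loop
  ADD #17: R2 = 16 + 1 = 17  → 17 < 23, loop
  ADD #18: R2 = 17 + 1 = 18  → 18 < 23, loop
  ADD #19: R2 = 18 + 1 = 19  → 19 < 23, loop
  ADD #20: R2 = 19 + 1 = 20  → 20 < 23, loop
  ADD #21: R2 = 20 + 1 = 21  → 21 < 23, loop
  ADD #22: R2 = 21 + 1 = 22  → 22 < 23, loop
  ADD #23: R2 = 22 + 1 = 23  → 23 >= 23, exit
Total ADD instructions: 23

23


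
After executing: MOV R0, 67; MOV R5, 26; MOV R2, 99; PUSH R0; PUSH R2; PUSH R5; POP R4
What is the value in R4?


Stack trace (top is rightmost):
  MOV R0, 67  → R0 = 67
  MOV R5, 26  → R5 = 26
  MOV R2, 99  → R2 = 99
  PUSH R0  → stack: [67]
  PUSH R2  → stack: [67, 99]
  PUSH R5  → stack: [67, 99, 26]
  POP R4  → R4 = 26, stack: [67, 99]
Final: R4 = 26

26


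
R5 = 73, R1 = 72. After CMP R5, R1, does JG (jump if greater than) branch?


Trace:
  R5 = 73, R1 = 72
  CMP R5, R1  → compares 73 vs 72
  JG checks: is 73 greater than 72?
  73 > 72, so condition is true
Branch taken: Yes

Yes


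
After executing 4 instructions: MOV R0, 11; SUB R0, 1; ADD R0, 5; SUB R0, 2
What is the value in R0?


Register state trace:
  MOV R0, 11  → R0 = 11
  SUB R0, 1  → R0 = 11 - 1 = 10
  ADD R0, 5  → R0 = 10 + 5 = 15
  SUB R0, 2  → R0 = 15 - 2 = 13
Final: R0 = 13

13


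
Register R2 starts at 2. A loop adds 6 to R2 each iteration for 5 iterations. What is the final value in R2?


Starting value: R2 = 2
  Iter 1: R2 = 2 + 6 = 8
  Iter 2: R2 = 8 + 6 = 14
  Iter 3: R2 = 14 + 6 = 20
  Iter 4: R2 = 20 + 6 = 26
  Iter 5: R2 = 26 + 6 = 32
Final: R2 = 32

32


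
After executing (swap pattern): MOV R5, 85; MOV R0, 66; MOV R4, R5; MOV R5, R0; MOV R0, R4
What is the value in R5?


Register state trace (swap pattern):
  MOV R5, 85  → R5 = 85
  MOV R0, 66  → R0 = 66
  MOV R4, R5  → R4 = 85  (save R5)
  MOV R5, R0  → R5 = 66  (R5 gets R0's value)
  MOV R0, R4  → R0 = 85  (R0 gets saved value)
Final: R5 = 66

66


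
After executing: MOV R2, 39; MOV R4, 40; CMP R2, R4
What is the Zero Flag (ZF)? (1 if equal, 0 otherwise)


Register state trace:
  MOV R2, 39  → R2 = 39
  MOV R4, 40  → R4 = 40
  CMP R2, R4  → computes 39 - 40 = -1
  Result is nonzero, so values are not equal
ZF = 0

0


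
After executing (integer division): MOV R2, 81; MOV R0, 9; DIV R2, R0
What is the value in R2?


Register state trace:
  MOV R2, 81  → R2 = 81
  MOV R0, 9  → R0 = 9
  DIV R2, R0  → R2 = 81 // 9 = 9
Final: R2 = 9

9


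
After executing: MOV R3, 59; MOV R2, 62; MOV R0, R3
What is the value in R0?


Register state trace:
  MOV R3, 59  → R3 = 59
  MOV R2, 62  → R2 = 62
  MOV R0, R3  → R0 = 59
Final: R0 = 59

59


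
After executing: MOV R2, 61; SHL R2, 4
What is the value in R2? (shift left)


Register state trace:
  MOV R2, 61  → R2 = 61
  SHL R2, 4  → R2 = 61 << 4 = 61 * 2^4 = 976
Final: R2 = 976

976


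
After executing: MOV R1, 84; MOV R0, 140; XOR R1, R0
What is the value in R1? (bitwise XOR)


Register state trace:
  MOV R1, 84  → R1 = 84 (0b01010100)
  MOV R0, 140  → R0 = 140 (0b10001100)
  XOR R1, R0  → R1 = 84 XOR 140 = 216 (0b11011000)
Final: R1 = 216

216


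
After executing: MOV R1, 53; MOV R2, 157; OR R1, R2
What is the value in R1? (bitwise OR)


Register state trace:
  MOV R1, 53  → R1 = 53 (0b00110101)
  MOV R2, 157  → R2 = 157 (0b10011101)
  OR R1, R2   → R1 = 53 OR 157 = 189 (0b10111101)
Final: R1 = 189

189


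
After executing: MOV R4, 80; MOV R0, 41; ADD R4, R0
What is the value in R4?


Register state trace:
  MOV R4, 80  → R4 = 80
  MOV R0, 41  → R0 = 41
  ADD R4, R0  → R4 = 80 + 41 = 121
Final: R4 = 121

121


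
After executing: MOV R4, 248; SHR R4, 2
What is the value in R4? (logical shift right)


Register state trace:
  MOV R4, 248  → R4 = 248
  SHR R4, 2  → R4 = 248 >> 2 = 248 // 2^2 = 62
Final: R4 = 62

62


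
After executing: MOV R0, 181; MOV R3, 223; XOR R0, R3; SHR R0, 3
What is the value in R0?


Register state trace:
  MOV R0, 181  → R0 = 181 (0b10110101)
  MOV R3, 223  → R3 = 223 (0b11011111)
  XOR R0, R3  → R0 = 181 XOR 223 = 106 (0b01101010)
  SHR R0, 3  → R0 = 106 >> 3 = 13
Final: R0 = 13

13


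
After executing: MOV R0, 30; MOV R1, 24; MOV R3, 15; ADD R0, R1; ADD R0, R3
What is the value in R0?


Register state trace:
  MOV R0, 30  → R0 = 30
  MOV R1, 24  → R1 = 24
  MOV R3, 15  → R3 = 15
  ADD R0, R1  → R0 = 30 + 24 = 54
  ADD R0, R3  → R0 = 54 + 15 = 69
Final: R0 = 69

69


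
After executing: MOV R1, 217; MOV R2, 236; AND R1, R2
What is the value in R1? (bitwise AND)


Register state trace:
  MOV R1, 217  → R1 = 217 (0b11011001)
  MOV R2, 236  → R2 = 236 (0b11101100)
  AND R1, R2  → R1 = 217 AND 236 = 200 (0b11001000)
Final: R1 = 200

200


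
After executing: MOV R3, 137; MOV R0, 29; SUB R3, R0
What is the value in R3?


Register state trace:
  MOV R3, 137  → R3 = 137
  MOV R0, 29  → R0 = 29
  SUB R3, R0  → R3 = 137 - 29 = 108
Final: R3 = 108

108


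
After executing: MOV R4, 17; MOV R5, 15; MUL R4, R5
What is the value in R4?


Register state trace:
  MOV R4, 17  → R4 = 17
  MOV R5, 15  → R5 = 15
  MUL R4, R5  → R4 = 17 * 15 = 255
Final: R4 = 255

255


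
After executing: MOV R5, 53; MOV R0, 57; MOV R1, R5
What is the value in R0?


Register state trace:
  MOV R5, 53  → R5 = 53
  MOV R0, 57  → R0 = 57
  MOV R1, R5  → R1 = 53
Final: R0 = 57

57


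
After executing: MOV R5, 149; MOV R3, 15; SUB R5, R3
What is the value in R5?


Register state trace:
  MOV R5, 149  → R5 = 149
  MOV R3, 15  → R3 = 15
  SUB R5, R3  → R5 = 149 - 15 = 134
Final: R5 = 134

134


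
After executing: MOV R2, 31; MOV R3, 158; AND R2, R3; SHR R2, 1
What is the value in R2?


Register state trace:
  MOV R2, 31  → R2 = 31 (0b00011111)
  MOV R3, 158  → R3 = 158 (0b10011110)
  AND R2, R3  → R2 = 31 AND 158 = 30 (0b00011110)
  SHR R2, 1  → R2 = 30 >> 1 = 15
Final: R2 = 15

15


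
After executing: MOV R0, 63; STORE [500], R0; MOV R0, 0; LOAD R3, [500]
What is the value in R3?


Register and memory trace:
  MOV R0, 63  → R0 = 63
  STORE [500], R0  → mem[500] = 63
  MOV R0, 0  → R0 = 0
  LOAD R3, [500]  → R3 = mem[500] = 63
Final: R3 = 63

63


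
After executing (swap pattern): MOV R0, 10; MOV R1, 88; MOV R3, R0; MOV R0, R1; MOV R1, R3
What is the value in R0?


Register state trace (swap pattern):
  MOV R0, 10  → R0 = 10
  MOV R1, 88  → R1 = 88
  MOV R3, R0  → R3 = 10  (save R0)
  MOV R0, R1  → R0 = 88  (R0 gets R1's value)
  MOV R1, R3  → R1 = 10  (R1 gets saved value)
Final: R0 = 88

88


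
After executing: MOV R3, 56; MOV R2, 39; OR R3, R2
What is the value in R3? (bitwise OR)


Register state trace:
  MOV R3, 56  → R3 = 56 (0b00111000)
  MOV R2, 39  → R2 = 39 (0b00100111)
  OR R3, R2   → R3 = 56 OR 39 = 63 (0b00111111)
Final: R3 = 63

63


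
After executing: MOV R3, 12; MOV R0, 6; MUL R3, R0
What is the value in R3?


Register state trace:
  MOV R3, 12  → R3 = 12
  MOV R0, 6  → R0 = 6
  MUL R3, R0  → R3 = 12 * 6 = 72
Final: R3 = 72

72


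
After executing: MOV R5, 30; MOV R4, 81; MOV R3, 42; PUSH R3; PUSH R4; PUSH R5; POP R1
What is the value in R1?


Stack trace (top is rightmost):
  MOV R5, 30  → R5 = 30
  MOV R4, 81  → R4 = 81
  MOV R3, 42  → R3 = 42
  PUSH R3  → stack: [42]
  PUSH R4  → stack: [42, 81]
  PUSH R5  → stack: [42, 81, 30]
  POP R1  → R1 = 30, stack: [42, 81]
Final: R1 = 30

30


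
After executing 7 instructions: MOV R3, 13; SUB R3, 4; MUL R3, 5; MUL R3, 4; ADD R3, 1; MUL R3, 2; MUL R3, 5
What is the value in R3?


Register state trace:
  MOV R3, 13  → R3 = 13
  SUB R3, 4  → R3 = 13 - 4 = 9
  MUL R3, 5  → R3 = 9 * 5 = 45
  MUL R3, 4  → R3 = 45 * 4 = 180
  ADD R3, 1  → R3 = 180 + 1 = 181
  MUL R3, 2  → R3 = 181 * 2 = 362
  MUL R3, 5  → R3 = 362 * 5 = 1810
Final: R3 = 1810

1810


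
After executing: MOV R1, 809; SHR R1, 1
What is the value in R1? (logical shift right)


Register state trace:
  MOV R1, 809  → R1 = 809
  SHR R1, 1  → R1 = 809 >> 1 = 809 // 2^1 = 404
Final: R1 = 404

404


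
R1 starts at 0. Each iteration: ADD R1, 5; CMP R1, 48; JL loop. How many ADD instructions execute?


Loop trace (R1 starts at 0, target 48, step 5):
  ADD #1: R1 = 0 + 5 = 5  → 5 < 48, loop
  ADD #2: R1 = 5 + 5 = 10  → 10 < 48, loop
  ADD #3: R1 = 10 + 5 = 15  → 15 < 48, loop
  ADD #4: R1 = 15 + 5 = 20  → 20 < 48, loop
  ADD #5: R1 = 20 + 5 = 25  → 25 < 48, loop
  ADD #6: R1 = 25 + 5 = 30  → 30 < 48, loop
  ADD #7: R1 = 30 + 5 = 35  → 35 < 48, loop
  ADD #8: R1 = 35 + 5 = 40  → 40 < 48, loop
  ADD #9: R1 = 40 + 5 = 45  → 45 < 48, loop
  ADD #10: R1 = 45 + 5 = 50  → 50 >= 48, exit
Total ADD instructions: 10

10


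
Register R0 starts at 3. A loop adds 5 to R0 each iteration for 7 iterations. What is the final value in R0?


Starting value: R0 = 3
  Iter 1: R0 = 3 + 5 = 8
  Iter 2: R0 = 8 + 5 = 13
  Iter 3: R0 = 13 + 5 = 18
  Iter 4: R0 = 18 + 5 = 23
  Iter 5: R0 = 23 + 5 = 28
  Iter 6: R0 = 28 + 5 = 33
  Iter 7: R0 = 33 + 5 = 38
Final: R0 = 38

38


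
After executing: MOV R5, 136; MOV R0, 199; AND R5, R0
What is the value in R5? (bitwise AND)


Register state trace:
  MOV R5, 136  → R5 = 136 (0b10001000)
  MOV R0, 199  → R0 = 199 (0b11000111)
  AND R5, R0  → R5 = 136 AND 199 = 128 (0b10000000)
Final: R5 = 128

128


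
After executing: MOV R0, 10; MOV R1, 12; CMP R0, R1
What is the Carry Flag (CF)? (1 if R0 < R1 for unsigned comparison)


Register state trace:
  MOV R0, 10  → R0 = 10
  MOV R1, 12  → R1 = 12
  CMP R0, R1  → unsigned 10 - 12: borrow occurs
  10 < 12, so CF = 1
CF = 1

1


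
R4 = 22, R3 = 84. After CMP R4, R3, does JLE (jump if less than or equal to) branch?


Trace:
  R4 = 22, R3 = 84
  CMP R4, R3  → compares 22 vs 84
  JLE checks: is 22 less than or equal to 84?
  22 < 84, so condition is true
Branch taken: Yes

Yes


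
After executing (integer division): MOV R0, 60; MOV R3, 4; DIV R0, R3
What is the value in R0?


Register state trace:
  MOV R0, 60  → R0 = 60
  MOV R3, 4  → R3 = 4
  DIV R0, R3  → R0 = 60 // 4 = 15
Final: R0 = 15

15


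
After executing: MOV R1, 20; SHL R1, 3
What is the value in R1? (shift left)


Register state trace:
  MOV R1, 20  → R1 = 20
  SHL R1, 3  → R1 = 20 << 3 = 20 * 2^3 = 160
Final: R1 = 160

160


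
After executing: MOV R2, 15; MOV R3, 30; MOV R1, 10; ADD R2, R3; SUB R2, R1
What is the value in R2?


Register state trace:
  MOV R2, 15  → R2 = 15
  MOV R3, 30  → R3 = 30
  MOV R1, 10  → R1 = 10
  ADD R2, R3  → R2 = 15 + 30 = 45
  SUB R2, R1  → R2 = 45 - 10 = 35
Final: R2 = 35

35


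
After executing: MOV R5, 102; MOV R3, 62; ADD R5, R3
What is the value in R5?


Register state trace:
  MOV R5, 102  → R5 = 102
  MOV R3, 62  → R3 = 62
  ADD R5, R3  → R5 = 102 + 62 = 164
Final: R5 = 164

164


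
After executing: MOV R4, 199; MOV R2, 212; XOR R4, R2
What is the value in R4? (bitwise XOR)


Register state trace:
  MOV R4, 199  → R4 = 199 (0b11000111)
  MOV R2, 212  → R2 = 212 (0b11010100)
  XOR R4, R2  → R4 = 199 XOR 212 = 19 (0b00010011)
Final: R4 = 19

19


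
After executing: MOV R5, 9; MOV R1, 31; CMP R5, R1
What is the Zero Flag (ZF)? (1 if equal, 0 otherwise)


Register state trace:
  MOV R5, 9  → R5 = 9
  MOV R1, 31  → R1 = 31
  CMP R5, R1  → computes 9 - 31 = -22
  Result is nonzero, so values are not equal
ZF = 0

0


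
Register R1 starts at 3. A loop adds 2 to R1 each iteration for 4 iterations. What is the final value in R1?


Starting value: R1 = 3
  Iter 1: R1 = 3 + 2 = 5
  Iter 2: R1 = 5 + 2 = 7
  Iter 3: R1 = 7 + 2 = 9
  Iter 4: R1 = 9 + 2 = 11
Final: R1 = 11

11


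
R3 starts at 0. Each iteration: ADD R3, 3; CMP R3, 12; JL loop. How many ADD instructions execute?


Loop trace (R3 starts at 0, target 12, step 3):
  ADD #1: R3 = 0 + 3 = 3  → 3 < 12, loop
  ADD #2: R3 = 3 + 3 = 6  → 6 < 12, loop
  ADD #3: R3 = 6 + 3 = 9  → 9 < 12, loop
  ADD #4: R3 = 9 + 3 = 12  → 12 >= 12, exit
Total ADD instructions: 4

4


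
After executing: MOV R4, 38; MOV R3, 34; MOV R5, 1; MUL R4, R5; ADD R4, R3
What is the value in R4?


Register state trace:
  MOV R4, 38  → R4 = 38
  MOV R3, 34  → R3 = 34
  MOV R5, 1  → R5 = 1
  MUL R4, R5  → R4 = 38 * 1 = 38
  ADD R4, R3  → R4 = 38 + 34 = 72
Final: R4 = 72

72


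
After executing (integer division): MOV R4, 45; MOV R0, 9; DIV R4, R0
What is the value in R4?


Register state trace:
  MOV R4, 45  → R4 = 45
  MOV R0, 9  → R0 = 9
  DIV R4, R0  → R4 = 45 // 9 = 5
Final: R4 = 5

5


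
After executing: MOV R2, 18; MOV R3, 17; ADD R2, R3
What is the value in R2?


Register state trace:
  MOV R2, 18  → R2 = 18
  MOV R3, 17  → R3 = 17
  ADD R2, R3  → R2 = 18 + 17 = 35
Final: R2 = 35

35


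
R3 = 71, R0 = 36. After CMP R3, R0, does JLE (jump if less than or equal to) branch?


Trace:
  R3 = 71, R0 = 36
  CMP R3, R0  → compares 71 vs 36
  JLE checks: is 71 less than or equal to 36?
  71 > 36, so condition is false
Branch taken: No

No


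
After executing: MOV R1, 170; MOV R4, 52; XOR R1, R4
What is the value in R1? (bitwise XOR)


Register state trace:
  MOV R1, 170  → R1 = 170 (0b10101010)
  MOV R4, 52  → R4 = 52 (0b00110100)
  XOR R1, R4  → R1 = 170 XOR 52 = 158 (0b10011110)
Final: R1 = 158

158


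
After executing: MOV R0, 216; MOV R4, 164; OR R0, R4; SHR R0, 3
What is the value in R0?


Register state trace:
  MOV R0, 216  → R0 = 216 (0b11011000)
  MOV R4, 164  → R4 = 164 (0b10100100)
  OR R0, R4  → R0 = 216 OR 164 = 252 (0b11111100)
  SHR R0, 3  → R0 = 252 >> 3 = 31
Final: R0 = 31

31


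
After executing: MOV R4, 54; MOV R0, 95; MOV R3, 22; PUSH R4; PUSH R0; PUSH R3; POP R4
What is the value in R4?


Stack trace (top is rightmost):
  MOV R4, 54  → R4 = 54
  MOV R0, 95  → R0 = 95
  MOV R3, 22  → R3 = 22
  PUSH R4  → stack: [54]
  PUSH R0  → stack: [54, 95]
  PUSH R3  → stack: [54, 95, 22]
  POP R4  → R4 = 22, stack: [54, 95]
Final: R4 = 22

22


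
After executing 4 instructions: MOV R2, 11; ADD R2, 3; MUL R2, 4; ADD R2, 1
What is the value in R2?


Register state trace:
  MOV R2, 11  → R2 = 11
  ADD R2, 3  → R2 = 11 + 3 = 14
  MUL R2, 4  → R2 = 14 * 4 = 56
  ADD R2, 1  → R2 = 56 + 1 = 57
Final: R2 = 57

57


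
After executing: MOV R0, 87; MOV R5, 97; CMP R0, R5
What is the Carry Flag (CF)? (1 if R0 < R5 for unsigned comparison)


Register state trace:
  MOV R0, 87  → R0 = 87
  MOV R5, 97  → R5 = 97
  CMP R0, R5  → unsigned 87 - 97: borrow occurs
  87 < 97, so CF = 1
CF = 1

1


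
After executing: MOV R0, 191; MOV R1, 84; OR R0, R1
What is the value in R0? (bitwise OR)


Register state trace:
  MOV R0, 191  → R0 = 191 (0b10111111)
  MOV R1, 84  → R1 = 84 (0b01010100)
  OR R0, R1   → R0 = 191 OR 84 = 255 (0b11111111)
Final: R0 = 255

255


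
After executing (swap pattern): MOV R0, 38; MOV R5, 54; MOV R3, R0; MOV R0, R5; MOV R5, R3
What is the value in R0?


Register state trace (swap pattern):
  MOV R0, 38  → R0 = 38
  MOV R5, 54  → R5 = 54
  MOV R3, R0  → R3 = 38  (save R0)
  MOV R0, R5  → R0 = 54  (R0 gets R5's value)
  MOV R5, R3  → R5 = 38  (R5 gets saved value)
Final: R0 = 54

54


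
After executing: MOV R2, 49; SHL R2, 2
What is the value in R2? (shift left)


Register state trace:
  MOV R2, 49  → R2 = 49
  SHL R2, 2  → R2 = 49 << 2 = 49 * 2^2 = 196
Final: R2 = 196

196


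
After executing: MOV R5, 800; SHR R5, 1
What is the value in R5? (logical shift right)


Register state trace:
  MOV R5, 800  → R5 = 800
  SHR R5, 1  → R5 = 800 >> 1 = 800 // 2^1 = 400
Final: R5 = 400

400


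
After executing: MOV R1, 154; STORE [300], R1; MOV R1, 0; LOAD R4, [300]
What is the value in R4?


Register and memory trace:
  MOV R1, 154  → R1 = 154
  STORE [300], R1  → mem[300] = 154
  MOV R1, 0  → R1 = 0
  LOAD R4, [300]  → R4 = mem[300] = 154
Final: R4 = 154

154


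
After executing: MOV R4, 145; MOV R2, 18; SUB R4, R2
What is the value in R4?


Register state trace:
  MOV R4, 145  → R4 = 145
  MOV R2, 18  → R2 = 18
  SUB R4, R2  → R4 = 145 - 18 = 127
Final: R4 = 127

127


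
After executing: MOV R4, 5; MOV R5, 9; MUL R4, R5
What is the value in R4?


Register state trace:
  MOV R4, 5  → R4 = 5
  MOV R5, 9  → R5 = 9
  MUL R4, R5  → R4 = 5 * 9 = 45
Final: R4 = 45

45


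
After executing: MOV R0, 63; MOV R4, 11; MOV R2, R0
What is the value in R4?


Register state trace:
  MOV R0, 63  → R0 = 63
  MOV R4, 11  → R4 = 11
  MOV R2, R0  → R2 = 63
Final: R4 = 11

11


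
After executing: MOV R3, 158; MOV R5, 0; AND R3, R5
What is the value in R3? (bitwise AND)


Register state trace:
  MOV R3, 158  → R3 = 158 (0b10011110)
  MOV R5, 0  → R5 = 0 (0b00000000)
  AND R3, R5  → R3 = 158 AND 0 = 0 (0b00000000)
Final: R3 = 0

0


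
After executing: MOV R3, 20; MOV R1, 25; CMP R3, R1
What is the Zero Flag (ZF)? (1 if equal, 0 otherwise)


Register state trace:
  MOV R3, 20  → R3 = 20
  MOV R1, 25  → R1 = 25
  CMP R3, R1  → computes 20 - 25 = -5
  Result is nonzero, so values are not equal
ZF = 0

0


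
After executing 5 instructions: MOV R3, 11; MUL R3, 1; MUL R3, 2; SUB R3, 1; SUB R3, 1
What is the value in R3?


Register state trace:
  MOV R3, 11  → R3 = 11
  MUL R3, 1  → R3 = 11 * 1 = 11
  MUL R3, 2  → R3 = 11 * 2 = 22
  SUB R3, 1  → R3 = 22 - 1 = 21
  SUB R3, 1  → R3 = 21 - 1 = 20
Final: R3 = 20

20


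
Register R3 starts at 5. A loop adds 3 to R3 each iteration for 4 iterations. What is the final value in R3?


Starting value: R3 = 5
  Iter 1: R3 = 5 + 3 = 8
  Iter 2: R3 = 8 + 3 = 11
  Iter 3: R3 = 11 + 3 = 14
  Iter 4: R3 = 14 + 3 = 17
Final: R3 = 17

17


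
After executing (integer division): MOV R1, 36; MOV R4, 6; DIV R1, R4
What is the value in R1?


Register state trace:
  MOV R1, 36  → R1 = 36
  MOV R4, 6  → R4 = 6
  DIV R1, R4  → R1 = 36 // 6 = 6
Final: R1 = 6

6


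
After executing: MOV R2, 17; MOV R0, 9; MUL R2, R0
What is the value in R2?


Register state trace:
  MOV R2, 17  → R2 = 17
  MOV R0, 9  → R0 = 9
  MUL R2, R0  → R2 = 17 * 9 = 153
Final: R2 = 153

153


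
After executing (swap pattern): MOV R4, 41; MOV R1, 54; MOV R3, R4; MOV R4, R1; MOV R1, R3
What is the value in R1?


Register state trace (swap pattern):
  MOV R4, 41  → R4 = 41
  MOV R1, 54  → R1 = 54
  MOV R3, R4  → R3 = 41  (save R4)
  MOV R4, R1  → R4 = 54  (R4 gets R1's value)
  MOV R1, R3  → R1 = 41  (R1 gets saved value)
Final: R1 = 41

41


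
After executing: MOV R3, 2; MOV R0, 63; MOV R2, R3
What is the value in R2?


Register state trace:
  MOV R3, 2  → R3 = 2
  MOV R0, 63  → R0 = 63
  MOV R2, R3  → R2 = 2
Final: R2 = 2

2


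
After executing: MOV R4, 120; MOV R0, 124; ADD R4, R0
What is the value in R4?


Register state trace:
  MOV R4, 120  → R4 = 120
  MOV R0, 124  → R0 = 124
  ADD R4, R0  → R4 = 120 + 124 = 244
Final: R4 = 244

244


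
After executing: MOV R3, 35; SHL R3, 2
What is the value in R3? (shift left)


Register state trace:
  MOV R3, 35  → R3 = 35
  SHL R3, 2  → R3 = 35 << 2 = 35 * 2^2 = 140
Final: R3 = 140

140


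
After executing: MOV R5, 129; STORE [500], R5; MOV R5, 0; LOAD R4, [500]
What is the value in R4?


Register and memory trace:
  MOV R5, 129  → R5 = 129
  STORE [500], R5  → mem[500] = 129
  MOV R5, 0  → R5 = 0
  LOAD R4, [500]  → R4 = mem[500] = 129
Final: R4 = 129

129


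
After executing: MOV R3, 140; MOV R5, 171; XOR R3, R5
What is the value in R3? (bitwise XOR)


Register state trace:
  MOV R3, 140  → R3 = 140 (0b10001100)
  MOV R5, 171  → R5 = 171 (0b10101011)
  XOR R3, R5  → R3 = 140 XOR 171 = 39 (0b00100111)
Final: R3 = 39

39


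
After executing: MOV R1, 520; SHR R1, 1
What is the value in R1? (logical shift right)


Register state trace:
  MOV R1, 520  → R1 = 520
  SHR R1, 1  → R1 = 520 >> 1 = 520 // 2^1 = 260
Final: R1 = 260

260


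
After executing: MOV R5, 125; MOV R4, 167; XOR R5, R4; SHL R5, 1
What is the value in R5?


Register state trace:
  MOV R5, 125  → R5 = 125 (0b01111101)
  MOV R4, 167  → R4 = 167 (0b10100111)
  XOR R5, R4  → R5 = 125 XOR 167 = 218 (0b11011010)
  SHL R5, 1  → R5 = 218 << 1 = 436
Final: R5 = 436

436


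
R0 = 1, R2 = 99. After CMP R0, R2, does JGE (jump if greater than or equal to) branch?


Trace:
  R0 = 1, R2 = 99
  CMP R0, R2  → compares 1 vs 99
  JGE checks: is 1 greater than or equal to 99?
  1 < 99, so condition is false
Branch taken: No

No


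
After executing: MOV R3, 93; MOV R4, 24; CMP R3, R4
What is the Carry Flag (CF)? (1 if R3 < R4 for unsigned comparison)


Register state trace:
  MOV R3, 93  → R3 = 93
  MOV R4, 24  → R4 = 24
  CMP R3, R4  → unsigned 93 - 24: no borrow
  93 >= 24, so CF = 0
CF = 0

0


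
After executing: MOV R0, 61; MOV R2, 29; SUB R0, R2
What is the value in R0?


Register state trace:
  MOV R0, 61  → R0 = 61
  MOV R2, 29  → R2 = 29
  SUB R0, R2  → R0 = 61 - 29 = 32
Final: R0 = 32

32


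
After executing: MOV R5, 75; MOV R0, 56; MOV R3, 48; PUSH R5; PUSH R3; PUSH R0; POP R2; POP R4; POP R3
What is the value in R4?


Stack trace (top is rightmost):
  MOV R5, 75  → R5 = 75
  MOV R0, 56  → R0 = 56
  MOV R3, 48  → R3 = 48
  PUSH R5  → stack: [75]
  PUSH R3  → stack: [75, 48]
  PUSH R0  → stack: [75, 48, 56]
  POP R2  → R2 = 56, stack: [75, 48]
  POP R4  → R4 = 48, stack: [75]
  POP R3  → R3 = 75, stack: []
Final: R4 = 48

48


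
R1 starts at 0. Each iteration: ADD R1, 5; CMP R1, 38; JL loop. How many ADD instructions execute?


Loop trace (R1 starts at 0, target 38, step 5):
  ADD #1: R1 = 0 + 5 = 5  → 5 < 38, loop
  ADD #2: R1 = 5 + 5 = 10  → 10 < 38, loop
  ADD #3: R1 = 10 + 5 = 15  → 15 < 38, loop
  ADD #4: R1 = 15 + 5 = 20  → 20 < 38, loop
  ADD #5: R1 = 20 + 5 = 25  → 25 < 38, loop
  ADD #6: R1 = 25 + 5 = 30  → 30 < 38, loop
  ADD #7: R1 = 30 + 5 = 35  → 35 < 38, loop
  ADD #8: R1 = 35 + 5 = 40  → 40 >= 38, exit
Total ADD instructions: 8

8


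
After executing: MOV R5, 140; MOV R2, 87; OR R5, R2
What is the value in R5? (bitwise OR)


Register state trace:
  MOV R5, 140  → R5 = 140 (0b10001100)
  MOV R2, 87  → R2 = 87 (0b01010111)
  OR R5, R2   → R5 = 140 OR 87 = 223 (0b11011111)
Final: R5 = 223

223


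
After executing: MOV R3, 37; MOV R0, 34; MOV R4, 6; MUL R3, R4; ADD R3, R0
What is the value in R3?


Register state trace:
  MOV R3, 37  → R3 = 37
  MOV R0, 34  → R0 = 34
  MOV R4, 6  → R4 = 6
  MUL R3, R4  → R3 = 37 * 6 = 222
  ADD R3, R0  → R3 = 222 + 34 = 256
Final: R3 = 256

256


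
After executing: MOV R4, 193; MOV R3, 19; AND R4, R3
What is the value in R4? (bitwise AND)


Register state trace:
  MOV R4, 193  → R4 = 193 (0b11000001)
  MOV R3, 19  → R3 = 19 (0b00010011)
  AND R4, R3  → R4 = 193 AND 19 = 1 (0b00000001)
Final: R4 = 1

1


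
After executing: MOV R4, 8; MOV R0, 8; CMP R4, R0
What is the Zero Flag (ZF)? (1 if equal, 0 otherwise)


Register state trace:
  MOV R4, 8  → R4 = 8
  MOV R0, 8  → R0 = 8
  CMP R4, R0  → computes 8 - 8 = 0
  Result is zero, so values are equal
ZF = 1

1


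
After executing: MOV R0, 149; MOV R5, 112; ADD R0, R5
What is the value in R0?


Register state trace:
  MOV R0, 149  → R0 = 149
  MOV R5, 112  → R5 = 112
  ADD R0, R5  → R0 = 149 + 112 = 261
Final: R0 = 261

261


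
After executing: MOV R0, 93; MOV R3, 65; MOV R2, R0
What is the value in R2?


Register state trace:
  MOV R0, 93  → R0 = 93
  MOV R3, 65  → R3 = 65
  MOV R2, R0  → R2 = 93
Final: R2 = 93

93


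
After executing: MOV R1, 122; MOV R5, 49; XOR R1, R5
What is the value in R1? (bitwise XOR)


Register state trace:
  MOV R1, 122  → R1 = 122 (0b01111010)
  MOV R5, 49  → R5 = 49 (0b00110001)
  XOR R1, R5  → R1 = 122 XOR 49 = 75 (0b01001011)
Final: R1 = 75

75


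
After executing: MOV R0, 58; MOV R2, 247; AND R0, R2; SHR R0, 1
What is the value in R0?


Register state trace:
  MOV R0, 58  → R0 = 58 (0b00111010)
  MOV R2, 247  → R2 = 247 (0b11110111)
  AND R0, R2  → R0 = 58 AND 247 = 50 (0b00110010)
  SHR R0, 1  → R0 = 50 >> 1 = 25
Final: R0 = 25

25


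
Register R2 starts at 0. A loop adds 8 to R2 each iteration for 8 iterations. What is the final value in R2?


Starting value: R2 = 0
  Iter 1: R2 = 0 + 8 = 8
  Iter 2: R2 = 8 + 8 = 16
  Iter 3: R2 = 16 + 8 = 24
  Iter 4: R2 = 24 + 8 = 32
  Iter 5: R2 = 32 + 8 = 40
  Iter 6: R2 = 40 + 8 = 48
  Iter 7: R2 = 48 + 8 = 56
  Iter 8: R2 = 56 + 8 = 64
Final: R2 = 64

64


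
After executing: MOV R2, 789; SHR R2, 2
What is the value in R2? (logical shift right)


Register state trace:
  MOV R2, 789  → R2 = 789
  SHR R2, 2  → R2 = 789 >> 2 = 789 // 2^2 = 197
Final: R2 = 197

197


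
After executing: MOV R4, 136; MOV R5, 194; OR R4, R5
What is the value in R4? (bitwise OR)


Register state trace:
  MOV R4, 136  → R4 = 136 (0b10001000)
  MOV R5, 194  → R5 = 194 (0b11000010)
  OR R4, R5   → R4 = 136 OR 194 = 202 (0b11001010)
Final: R4 = 202

202


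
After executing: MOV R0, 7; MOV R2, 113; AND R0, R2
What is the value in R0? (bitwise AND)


Register state trace:
  MOV R0, 7  → R0 = 7 (0b00000111)
  MOV R2, 113  → R2 = 113 (0b01110001)
  AND R0, R2  → R0 = 7 AND 113 = 1 (0b00000001)
Final: R0 = 1

1


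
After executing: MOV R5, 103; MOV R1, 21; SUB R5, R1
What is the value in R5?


Register state trace:
  MOV R5, 103  → R5 = 103
  MOV R1, 21  → R1 = 21
  SUB R5, R1  → R5 = 103 - 21 = 82
Final: R5 = 82

82


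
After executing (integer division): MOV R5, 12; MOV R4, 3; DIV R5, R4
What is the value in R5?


Register state trace:
  MOV R5, 12  → R5 = 12
  MOV R4, 3  → R4 = 3
  DIV R5, R4  → R5 = 12 // 3 = 4
Final: R5 = 4

4


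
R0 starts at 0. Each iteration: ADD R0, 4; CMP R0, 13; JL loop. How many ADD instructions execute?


Loop trace (R0 starts at 0, target 13, step 4):
  ADD #1: R0 = 0 + 4 = 4  → 4 < 13, loop
  ADD #2: R0 = 4 + 4 = 8  → 8 < 13, loop
  ADD #3: R0 = 8 + 4 = 12  → 12 < 13, loop
  ADD #4: R0 = 12 + 4 = 16  → 16 >= 13, exit
Total ADD instructions: 4

4


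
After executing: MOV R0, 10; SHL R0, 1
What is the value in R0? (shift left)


Register state trace:
  MOV R0, 10  → R0 = 10
  SHL R0, 1  → R0 = 10 << 1 = 10 * 2^1 = 20
Final: R0 = 20

20


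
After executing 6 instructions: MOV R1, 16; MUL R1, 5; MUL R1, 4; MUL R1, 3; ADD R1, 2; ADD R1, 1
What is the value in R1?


Register state trace:
  MOV R1, 16  → R1 = 16
  MUL R1, 5  → R1 = 16 * 5 = 80
  MUL R1, 4  → R1 = 80 * 4 = 320
  MUL R1, 3  → R1 = 320 * 3 = 960
  ADD R1, 2  → R1 = 960 + 2 = 962
  ADD R1, 1  → R1 = 962 + 1 = 963
Final: R1 = 963

963


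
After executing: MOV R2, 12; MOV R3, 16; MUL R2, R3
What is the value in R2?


Register state trace:
  MOV R2, 12  → R2 = 12
  MOV R3, 16  → R3 = 16
  MUL R2, R3  → R2 = 12 * 16 = 192
Final: R2 = 192

192


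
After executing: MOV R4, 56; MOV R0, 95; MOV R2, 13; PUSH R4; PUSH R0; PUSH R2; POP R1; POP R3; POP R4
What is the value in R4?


Stack trace (top is rightmost):
  MOV R4, 56  → R4 = 56
  MOV R0, 95  → R0 = 95
  MOV R2, 13  → R2 = 13
  PUSH R4  → stack: [56]
  PUSH R0  → stack: [56, 95]
  PUSH R2  → stack: [56, 95, 13]
  POP R1  → R1 = 13, stack: [56, 95]
  POP R3  → R3 = 95, stack: [56]
  POP R4  → R4 = 56, stack: []
Final: R4 = 56

56


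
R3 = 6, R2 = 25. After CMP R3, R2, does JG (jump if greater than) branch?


Trace:
  R3 = 6, R2 = 25
  CMP R3, R2  → compares 6 vs 25
  JG checks: is 6 greater than 25?
  6 < 25, so condition is false
Branch taken: No

No


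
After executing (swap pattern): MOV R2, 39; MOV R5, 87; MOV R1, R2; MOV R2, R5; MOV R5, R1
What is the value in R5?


Register state trace (swap pattern):
  MOV R2, 39  → R2 = 39
  MOV R5, 87  → R5 = 87
  MOV R1, R2  → R1 = 39  (save R2)
  MOV R2, R5  → R2 = 87  (R2 gets R5's value)
  MOV R5, R1  → R5 = 39  (R5 gets saved value)
Final: R5 = 39

39


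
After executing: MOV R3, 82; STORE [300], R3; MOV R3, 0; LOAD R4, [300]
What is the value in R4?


Register and memory trace:
  MOV R3, 82  → R3 = 82
  STORE [300], R3  → mem[300] = 82
  MOV R3, 0  → R3 = 0
  LOAD R4, [300]  → R4 = mem[300] = 82
Final: R4 = 82

82


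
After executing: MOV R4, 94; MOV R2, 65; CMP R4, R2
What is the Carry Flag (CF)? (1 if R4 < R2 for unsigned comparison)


Register state trace:
  MOV R4, 94  → R4 = 94
  MOV R2, 65  → R2 = 65
  CMP R4, R2  → unsigned 94 - 65: no borrow
  94 >= 65, so CF = 0
CF = 0

0


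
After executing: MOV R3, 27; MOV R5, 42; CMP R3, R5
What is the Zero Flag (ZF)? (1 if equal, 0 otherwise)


Register state trace:
  MOV R3, 27  → R3 = 27
  MOV R5, 42  → R5 = 42
  CMP R3, R5  → computes 27 - 42 = -15
  Result is nonzero, so values are not equal
ZF = 0

0


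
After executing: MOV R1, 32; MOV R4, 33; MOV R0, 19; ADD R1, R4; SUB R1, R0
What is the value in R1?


Register state trace:
  MOV R1, 32  → R1 = 32
  MOV R4, 33  → R4 = 33
  MOV R0, 19  → R0 = 19
  ADD R1, R4  → R1 = 32 + 33 = 65
  SUB R1, R0  → R1 = 65 - 19 = 46
Final: R1 = 46

46


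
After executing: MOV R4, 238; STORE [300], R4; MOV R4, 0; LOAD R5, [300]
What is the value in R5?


Register and memory trace:
  MOV R4, 238  → R4 = 238
  STORE [300], R4  → mem[300] = 238
  MOV R4, 0  → R4 = 0
  LOAD R5, [300]  → R5 = mem[300] = 238
Final: R5 = 238

238


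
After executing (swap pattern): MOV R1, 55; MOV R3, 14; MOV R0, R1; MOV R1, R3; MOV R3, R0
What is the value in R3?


Register state trace (swap pattern):
  MOV R1, 55  → R1 = 55
  MOV R3, 14  → R3 = 14
  MOV R0, R1  → R0 = 55  (save R1)
  MOV R1, R3  → R1 = 14  (R1 gets R3's value)
  MOV R3, R0  → R3 = 55  (R3 gets saved value)
Final: R3 = 55

55


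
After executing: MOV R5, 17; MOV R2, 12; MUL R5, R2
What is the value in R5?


Register state trace:
  MOV R5, 17  → R5 = 17
  MOV R2, 12  → R2 = 12
  MUL R5, R2  → R5 = 17 * 12 = 204
Final: R5 = 204

204


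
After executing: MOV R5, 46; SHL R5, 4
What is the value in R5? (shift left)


Register state trace:
  MOV R5, 46  → R5 = 46
  SHL R5, 4  → R5 = 46 << 4 = 46 * 2^4 = 736
Final: R5 = 736

736


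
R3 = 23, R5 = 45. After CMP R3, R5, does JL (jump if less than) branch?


Trace:
  R3 = 23, R5 = 45
  CMP R3, R5  → compares 23 vs 45
  JL checks: is 23 less than 45?
  23 < 45, so condition is true
Branch taken: Yes

Yes


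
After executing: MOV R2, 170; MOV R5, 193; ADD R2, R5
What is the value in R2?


Register state trace:
  MOV R2, 170  → R2 = 170
  MOV R5, 193  → R5 = 193
  ADD R2, R5  → R2 = 170 + 193 = 363
Final: R2 = 363

363


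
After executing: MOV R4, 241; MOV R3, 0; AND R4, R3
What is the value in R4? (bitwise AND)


Register state trace:
  MOV R4, 241  → R4 = 241 (0b11110001)
  MOV R3, 0  → R3 = 0 (0b00000000)
  AND R4, R3  → R4 = 241 AND 0 = 0 (0b00000000)
Final: R4 = 0

0
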